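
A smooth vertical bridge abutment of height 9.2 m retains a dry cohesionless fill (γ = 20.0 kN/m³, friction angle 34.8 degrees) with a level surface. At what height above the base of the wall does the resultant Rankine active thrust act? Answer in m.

3.07 m

K_a = 0.2733.
The pressure distribution is triangular, so the resultant acts at H/3 above the base = 9.2/3 = 3.067 m.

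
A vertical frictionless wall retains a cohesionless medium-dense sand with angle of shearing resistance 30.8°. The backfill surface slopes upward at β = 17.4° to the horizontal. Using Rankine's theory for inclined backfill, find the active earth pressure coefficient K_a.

0.375

K_a = cos β · (cos β − √(cos²β − cos²φ)) / (cos β + √(cos²β − cos²φ)).
cos β = 0.9542, cos φ = 0.8590, √(cos²β − cos²φ) = 0.4156.
K_a = 0.9542 × (0.9542 − 0.4156)/(0.9542 + 0.4156) = 0.3752.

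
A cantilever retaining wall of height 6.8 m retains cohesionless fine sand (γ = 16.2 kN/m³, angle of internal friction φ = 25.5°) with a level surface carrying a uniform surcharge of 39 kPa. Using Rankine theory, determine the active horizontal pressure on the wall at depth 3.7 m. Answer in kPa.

39.4 kPa

K_a = (1 − sin φ)/(1 + sin φ) = 0.3981.
σ_v = γz + q = 16.2 × 3.7 + 39 = 98.94 kPa.
σ_h = K_a σ_v = 0.3981 × 98.94 = 39.39 kPa.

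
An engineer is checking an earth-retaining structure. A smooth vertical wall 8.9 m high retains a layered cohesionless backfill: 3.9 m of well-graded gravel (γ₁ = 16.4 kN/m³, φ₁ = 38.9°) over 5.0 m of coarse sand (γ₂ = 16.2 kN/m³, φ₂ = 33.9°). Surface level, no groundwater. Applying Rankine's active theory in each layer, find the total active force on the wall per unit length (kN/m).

177 kN/m

K_a1 = tan²(45°−38.9°/2) = 0.2285; K_a2 = tan²(45°−33.9°/2) = 0.2839.
Layer 1: σ at base = K_a1 γ₁ h₁ = 14.62 kPa; P₁ = ½×14.62×3.9 = 28.50.
Layer 2: σ_v at top = γ₁h₁ = 63.96; σ_h top = K_a2×63.96 = 18.16; σ_h base = K_a2×(63.96+16.2×5.0) = 41.16.
P₂ = ½(18.16+41.16)×5.0 = 148.3. Total P_a = 28.50+148.3 = 176.8 kN/m.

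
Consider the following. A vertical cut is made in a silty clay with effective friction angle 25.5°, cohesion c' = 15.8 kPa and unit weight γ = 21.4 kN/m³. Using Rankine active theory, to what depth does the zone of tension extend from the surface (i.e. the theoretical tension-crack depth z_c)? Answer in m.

K_a = tan²(45° − 25.5°/2) = 0.3981; √K_a = 0.6310.
The active pressure is zero where K_a γ z = 2c√K_a, so z_c = 2c/(γ√K_a) = 2×15.8/(21.4×0.6310) = 2.340 m.

2.34 m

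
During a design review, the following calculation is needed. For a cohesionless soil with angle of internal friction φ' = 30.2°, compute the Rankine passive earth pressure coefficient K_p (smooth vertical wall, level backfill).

3.02

K_p = (1 + sin φ)/(1 − sin φ) = tan²(45° + 30.2°/2) = 3.024.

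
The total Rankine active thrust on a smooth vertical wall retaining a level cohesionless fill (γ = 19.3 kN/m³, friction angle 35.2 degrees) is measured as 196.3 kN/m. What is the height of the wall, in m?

8.70 m

K_a = 0.2687. P_a = ½ K_a γ H² ⇒ H = √(2P_a/(K_a γ)).
H = √(2×196.3/(0.2687×19.3)) = 8.701 m.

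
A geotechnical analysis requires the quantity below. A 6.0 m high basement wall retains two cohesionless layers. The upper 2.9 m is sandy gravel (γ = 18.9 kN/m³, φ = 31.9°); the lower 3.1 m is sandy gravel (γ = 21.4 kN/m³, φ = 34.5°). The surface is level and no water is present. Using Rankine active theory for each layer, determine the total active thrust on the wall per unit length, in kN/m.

100 kN/m

K_a1 = tan²(45°−31.9°/2) = 0.3085; K_a2 = tan²(45°−34.5°/2) = 0.2768.
Layer 1: σ at base = K_a1 γ₁ h₁ = 16.91 kPa; P₁ = ½×16.91×2.9 = 24.52.
Layer 2: σ_v at top = γ₁h₁ = 54.81; σ_h top = K_a2×54.81 = 15.17; σ_h base = K_a2×(54.81+21.4×3.1) = 33.54.
P₂ = ½(15.17+33.54)×3.1 = 75.50. Total P_a = 24.52+75.50 = 100.0 kN/m.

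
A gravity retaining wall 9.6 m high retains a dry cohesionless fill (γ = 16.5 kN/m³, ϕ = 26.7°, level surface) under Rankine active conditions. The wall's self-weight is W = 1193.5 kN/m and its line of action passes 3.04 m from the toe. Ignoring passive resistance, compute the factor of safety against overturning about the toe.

3.92

K_a = tan²(45° − 26.7°/2) = 0.3800.
P_a = ½K_aγH² = 0.5×0.3800×16.5×9.6² = 288.9 kN/m, acting at H/3 = 3.200 m above the base.
Overturning moment M_o = P_a × H/3 = 288.9 × 3.200 = 924.4.
Resisting moment M_r = W × 3.04 = 1193.5 × 3.04 = 3628.
FS_overturning = M_r/M_o = 3628/924.4 = 3.925.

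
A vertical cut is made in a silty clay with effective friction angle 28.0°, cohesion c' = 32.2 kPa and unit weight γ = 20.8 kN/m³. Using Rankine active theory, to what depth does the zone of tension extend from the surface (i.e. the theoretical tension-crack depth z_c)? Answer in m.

5.15 m

K_a = tan²(45° − 28.0°/2) = 0.3610; √K_a = 0.6009.
The active pressure is zero where K_a γ z = 2c√K_a, so z_c = 2c/(γ√K_a) = 2×32.2/(20.8×0.6009) = 5.153 m.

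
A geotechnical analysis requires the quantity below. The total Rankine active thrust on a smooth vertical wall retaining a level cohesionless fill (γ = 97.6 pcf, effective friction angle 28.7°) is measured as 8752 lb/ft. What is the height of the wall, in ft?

K_a = 0.3511. P_a = ½ K_a γ H² ⇒ H = √(2P_a/(K_a γ)).
H = √(2×8752/(0.3511×97.6)) = 22.60 ft.

22.6 ft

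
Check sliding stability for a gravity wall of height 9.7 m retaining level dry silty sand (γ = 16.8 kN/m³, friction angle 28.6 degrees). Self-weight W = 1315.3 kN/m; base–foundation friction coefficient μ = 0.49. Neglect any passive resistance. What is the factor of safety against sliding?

K_a = tan²(45° − 28.6°/2) = 0.3525.
P_a = ½K_aγH² = 0.5×0.3525×16.8×9.7² = 278.6 kN/m, acting at H/3 = 3.233 m above the base.
FS_sliding = μW / P_a = 0.49×1315.3 / 278.6 = 2.313.

2.31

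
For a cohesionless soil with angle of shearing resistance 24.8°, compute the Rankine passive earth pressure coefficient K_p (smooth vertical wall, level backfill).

K_p = (1 + sin φ)/(1 − sin φ) = tan²(45° + 24.8°/2) = 2.445.

2.45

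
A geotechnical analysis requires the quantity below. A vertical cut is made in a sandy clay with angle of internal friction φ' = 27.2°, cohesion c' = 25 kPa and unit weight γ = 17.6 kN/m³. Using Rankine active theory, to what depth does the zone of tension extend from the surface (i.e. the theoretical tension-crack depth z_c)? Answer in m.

K_a = tan²(45° − 27.2°/2) = 0.3726; √K_a = 0.6104.
The active pressure is zero where K_a γ z = 2c√K_a, so z_c = 2c/(γ√K_a) = 2×25/(17.6×0.6104) = 4.654 m.

4.65 m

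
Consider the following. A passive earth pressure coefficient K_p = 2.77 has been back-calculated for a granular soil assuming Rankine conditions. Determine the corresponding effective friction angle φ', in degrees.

K_p = (1+sin φ)/(1−sin φ) ⇒ sin φ = (K_p − 1)/(K_p + 1) = 0.4695.
φ = arcsin(0.4695) = 28.00°.

28.0°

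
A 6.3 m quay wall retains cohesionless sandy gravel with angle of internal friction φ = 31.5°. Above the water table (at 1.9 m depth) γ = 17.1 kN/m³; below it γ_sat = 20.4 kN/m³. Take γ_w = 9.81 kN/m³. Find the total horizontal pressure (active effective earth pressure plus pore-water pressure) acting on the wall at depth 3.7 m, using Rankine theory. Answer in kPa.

33.8 kPa

K_a = (1 − sin φ)/(1 + sin φ) = 0.3136.
γ' = 20.4 − 9.81 = 10.59 kN/m³.
Effective vertical stress at 3.7 m: σ'_v = 17.1×1.9 + 10.59×1.80 = 51.55 kPa.
σ'_h = K_a σ'_v = 0.3136 × 51.55 = 16.17 kPa; u = γ_w × 1.80 = 17.66 kPa.
Total σ_h = 16.17 + 17.66 = 33.83 kPa.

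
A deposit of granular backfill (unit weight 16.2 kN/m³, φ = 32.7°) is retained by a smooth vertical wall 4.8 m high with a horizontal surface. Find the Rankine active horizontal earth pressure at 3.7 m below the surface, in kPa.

17.9 kPa

K_a = (1 − sin φ)/(1 + sin φ) = 0.2985.
σ_h = K_a γ z = 0.2985 × 16.2 × 3.7 = 17.89 kPa.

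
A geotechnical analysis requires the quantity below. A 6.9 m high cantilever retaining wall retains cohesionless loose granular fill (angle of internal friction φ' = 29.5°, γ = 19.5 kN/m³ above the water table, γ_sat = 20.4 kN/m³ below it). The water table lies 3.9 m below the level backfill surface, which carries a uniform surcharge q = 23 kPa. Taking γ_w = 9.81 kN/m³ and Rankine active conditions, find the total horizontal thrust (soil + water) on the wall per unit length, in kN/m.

242 kN/m

K_a = tan²(45° − φ/2) = 0.3401.
γ' = 20.4 − 9.81 = 10.59 kN/m³. h₂ = H − d_w = 3.0 m.
σ'_h: at surface K_a·q = 7.822; at WT K_a(q+γd_w) = 33.69; at base K_a(q+γd_w+γ'h₂) = 44.49 kPa.
P₁ = ½(7.822+33.69)×3.9 = 80.94; P₂ = ½(33.69+44.49)×3.0 = 117.3; P_w = ½γ_w h₂² = 44.14.
Total = 80.94+117.3+44.14 = 242.4 kN/m.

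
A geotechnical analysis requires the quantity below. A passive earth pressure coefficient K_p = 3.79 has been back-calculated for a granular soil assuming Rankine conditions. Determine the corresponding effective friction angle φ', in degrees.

35.6°

K_p = (1+sin φ)/(1−sin φ) ⇒ sin φ = (K_p − 1)/(K_p + 1) = 0.5825.
φ = arcsin(0.5825) = 35.62°.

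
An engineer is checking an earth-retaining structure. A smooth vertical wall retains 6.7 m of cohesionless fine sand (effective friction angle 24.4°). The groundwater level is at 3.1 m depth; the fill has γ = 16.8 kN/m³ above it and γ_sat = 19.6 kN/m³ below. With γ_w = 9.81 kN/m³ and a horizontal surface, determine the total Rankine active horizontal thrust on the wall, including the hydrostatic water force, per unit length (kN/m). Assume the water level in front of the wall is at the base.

K_a = tan²(45° − φ/2) = 0.4153.
γ' = 19.6 − 9.81 = 9.790 kN/m³. Depth below WT = 3.6 m.
σ'_h at WT = K_a γ d_w = 21.63 kPa; at base = 21.63 + K_a γ' × 3.6 = 36.27 kPa.
P₁ (0–3.1 m) = ½×21.63×3.1 = 33.53. P₂ (3.1–6.7 m) = ½(21.63+36.27)×3.6 = 104.2.
P_w = ½ γ_w h₂² = 0.5×9.81×3.6² = 63.57. Total = 33.53+104.2+63.57 = 201.3 kN/m.

201 kN/m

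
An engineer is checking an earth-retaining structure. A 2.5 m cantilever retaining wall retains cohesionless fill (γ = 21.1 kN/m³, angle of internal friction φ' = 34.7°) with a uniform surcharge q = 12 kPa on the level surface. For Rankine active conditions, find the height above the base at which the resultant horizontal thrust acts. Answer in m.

0.964 m

K_a = 0.2745.
Triangular part P₁ = ½K_aγH² = 18.10 at H/3 = 0.8333 m; rectangular part P₂ = K_a q H = 8.234 at H/2 = 1.250 m.
ȳ = (P₁·0.8333 + P₂·1.250)/(P₁+P₂) = 0.9636 m.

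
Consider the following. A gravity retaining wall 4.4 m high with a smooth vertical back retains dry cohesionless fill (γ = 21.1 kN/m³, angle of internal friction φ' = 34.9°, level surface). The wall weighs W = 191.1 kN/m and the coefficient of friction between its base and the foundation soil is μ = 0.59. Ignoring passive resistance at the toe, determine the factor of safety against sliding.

K_a = tan²(45° − 34.9°/2) = 0.2721.
P_a = ½K_aγH² = 0.5×0.2721×21.1×4.4² = 55.59 kN/m, acting at H/3 = 1.467 m above the base.
FS_sliding = μW / P_a = 0.59×191.1 / 55.59 = 2.028.

2.03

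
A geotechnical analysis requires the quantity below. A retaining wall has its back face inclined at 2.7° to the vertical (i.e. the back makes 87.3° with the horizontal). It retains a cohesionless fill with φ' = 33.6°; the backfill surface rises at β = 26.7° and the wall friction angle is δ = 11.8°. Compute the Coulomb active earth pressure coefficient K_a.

0.443

K_a = sin²(α+φ) / [sin²α · sin(α−δ) · (1 + √{sin(φ+δ)sin(φ−β) / (sin(α−δ)sin(α+β))})²].
With α = 87.3°, φ = 33.6°, δ = 11.8°, β = 26.7°: K_a = 0.4435.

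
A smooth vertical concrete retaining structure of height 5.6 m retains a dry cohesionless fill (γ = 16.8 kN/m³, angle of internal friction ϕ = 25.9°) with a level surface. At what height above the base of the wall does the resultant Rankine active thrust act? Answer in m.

1.87 m

K_a = 0.3920.
The pressure distribution is triangular, so the resultant acts at H/3 above the base = 5.6/3 = 1.867 m.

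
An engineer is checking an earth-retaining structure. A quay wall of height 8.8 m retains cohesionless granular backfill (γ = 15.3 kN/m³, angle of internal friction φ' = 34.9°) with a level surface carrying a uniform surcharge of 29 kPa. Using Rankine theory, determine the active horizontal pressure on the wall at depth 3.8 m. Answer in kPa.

23.7 kPa

K_a = (1 − sin φ)/(1 + sin φ) = 0.2721.
σ_v = γz + q = 15.3 × 3.8 + 29 = 87.14 kPa.
σ_h = K_a σ_v = 0.2721 × 87.14 = 23.71 kPa.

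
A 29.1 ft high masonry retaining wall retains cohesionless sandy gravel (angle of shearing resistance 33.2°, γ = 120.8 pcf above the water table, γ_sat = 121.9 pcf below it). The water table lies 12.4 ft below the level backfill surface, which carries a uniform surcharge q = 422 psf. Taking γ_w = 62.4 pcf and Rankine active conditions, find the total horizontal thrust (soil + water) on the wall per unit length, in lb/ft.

24700 lb/ft

K_a = tan²(45° − φ/2) = 0.2924.
γ' = 121.9 − 62.4 = 59.50 pcf. h₂ = H − d_w = 16.7 ft.
σ'_h: at surface K_a·q = 123.4; at WT K_a(q+γd_w) = 561.3; at base K_a(q+γd_w+γ'h₂) = 851.8 psf.
P₁ = ½(123.4+561.3)×12.4 = 4245; P₂ = ½(561.3+851.8)×16.7 = 11800; P_w = ½γ_w h₂² = 8701.
Total = 4245+11800+8701 = 24750 lb/ft.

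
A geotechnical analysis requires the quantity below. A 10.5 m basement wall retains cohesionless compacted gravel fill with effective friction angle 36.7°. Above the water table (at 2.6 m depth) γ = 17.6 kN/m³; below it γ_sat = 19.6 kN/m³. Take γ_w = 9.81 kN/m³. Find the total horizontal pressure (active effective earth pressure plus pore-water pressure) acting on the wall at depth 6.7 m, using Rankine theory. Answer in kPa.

61.9 kPa

K_a = (1 − sin φ)/(1 + sin φ) = 0.2519.
γ' = 19.6 − 9.81 = 9.790 kN/m³.
Effective vertical stress at 6.7 m: σ'_v = 17.6×2.6 + 9.790×4.10 = 85.90 kPa.
σ'_h = K_a σ'_v = 0.2519 × 85.90 = 21.63 kPa; u = γ_w × 4.10 = 40.22 kPa.
Total σ_h = 21.63 + 40.22 = 61.86 kPa.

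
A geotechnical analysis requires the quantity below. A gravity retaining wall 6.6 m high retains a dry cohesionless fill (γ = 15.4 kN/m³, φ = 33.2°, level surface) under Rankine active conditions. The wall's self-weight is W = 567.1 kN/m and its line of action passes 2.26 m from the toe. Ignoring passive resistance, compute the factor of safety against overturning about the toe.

K_a = tan²(45° − 33.2°/2) = 0.2924.
P_a = ½K_aγH² = 0.5×0.2924×15.4×6.6² = 98.06 kN/m, acting at H/3 = 2.200 m above the base.
Overturning moment M_o = P_a × H/3 = 98.06 × 2.200 = 215.7.
Resisting moment M_r = W × 2.26 = 567.1 × 2.26 = 1282.
FS_overturning = M_r/M_o = 1282/215.7 = 5.941.

5.94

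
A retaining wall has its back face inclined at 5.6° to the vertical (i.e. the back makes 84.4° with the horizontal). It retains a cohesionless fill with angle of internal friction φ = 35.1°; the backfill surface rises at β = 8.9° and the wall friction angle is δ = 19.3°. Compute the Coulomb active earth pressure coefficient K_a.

0.317

K_a = sin²(α+φ) / [sin²α · sin(α−δ) · (1 + √{sin(φ+δ)sin(φ−β) / (sin(α−δ)sin(α+β))})²].
With α = 84.4°, φ = 35.1°, δ = 19.3°, β = 8.9°: K_a = 0.3175.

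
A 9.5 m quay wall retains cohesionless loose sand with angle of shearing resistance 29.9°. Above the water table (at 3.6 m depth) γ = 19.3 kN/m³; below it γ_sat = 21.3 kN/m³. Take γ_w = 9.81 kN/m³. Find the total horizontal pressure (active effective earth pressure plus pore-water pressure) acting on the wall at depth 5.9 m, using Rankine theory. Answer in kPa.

54.7 kPa

K_a = (1 − sin φ)/(1 + sin φ) = 0.3347.
γ' = 21.3 − 9.81 = 11.49 kN/m³.
Effective vertical stress at 5.9 m: σ'_v = 19.3×3.6 + 11.49×2.30 = 95.91 kPa.
σ'_h = K_a σ'_v = 0.3347 × 95.91 = 32.10 kPa; u = γ_w × 2.30 = 22.56 kPa.
Total σ_h = 32.10 + 22.56 = 54.66 kPa.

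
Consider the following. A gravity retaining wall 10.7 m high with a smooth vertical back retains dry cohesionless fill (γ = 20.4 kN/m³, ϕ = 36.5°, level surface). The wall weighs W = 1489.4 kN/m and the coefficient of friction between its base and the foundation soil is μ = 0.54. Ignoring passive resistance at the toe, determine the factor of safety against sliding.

2.71

K_a = tan²(45° − 36.5°/2) = 0.2541.
P_a = ½K_aγH² = 0.5×0.2541×20.4×10.7² = 296.7 kN/m, acting at H/3 = 3.567 m above the base.
FS_sliding = μW / P_a = 0.54×1489.4 / 296.7 = 2.711.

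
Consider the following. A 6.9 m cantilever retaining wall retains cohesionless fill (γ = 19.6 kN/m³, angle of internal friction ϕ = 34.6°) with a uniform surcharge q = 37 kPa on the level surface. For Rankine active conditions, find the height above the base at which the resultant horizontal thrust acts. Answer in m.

2.71 m

K_a = 0.2756.
Triangular part P₁ = ½K_aγH² = 128.6 at H/3 = 2.300 m; rectangular part P₂ = K_a q H = 70.37 at H/2 = 3.450 m.
ȳ = (P₁·2.300 + P₂·3.450)/(P₁+P₂) = 2.707 m.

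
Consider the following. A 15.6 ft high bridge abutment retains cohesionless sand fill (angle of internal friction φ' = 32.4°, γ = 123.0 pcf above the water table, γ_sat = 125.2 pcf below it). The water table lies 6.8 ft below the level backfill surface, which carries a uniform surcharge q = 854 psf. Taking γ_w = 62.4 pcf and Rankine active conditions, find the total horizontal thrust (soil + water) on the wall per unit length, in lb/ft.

10300 lb/ft

K_a = tan²(45° − φ/2) = 0.3022.
γ' = 125.2 − 62.4 = 62.80 pcf. h₂ = H − d_w = 8.8 ft.
σ'_h: at surface K_a·q = 258.1; at WT K_a(q+γd_w) = 510.9; at base K_a(q+γd_w+γ'h₂) = 677.9 psf.
P₁ = ½(258.1+510.9)×6.8 = 2615; P₂ = ½(510.9+677.9)×8.8 = 5231; P_w = ½γ_w h₂² = 2416.
Total = 2615+5231+2416 = 10260 lb/ft.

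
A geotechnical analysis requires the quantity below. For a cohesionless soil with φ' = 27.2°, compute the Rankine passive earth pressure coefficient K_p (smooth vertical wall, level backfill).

K_p = (1 + sin φ)/(1 − sin φ) = tan²(45° + 27.2°/2) = 2.684.

2.68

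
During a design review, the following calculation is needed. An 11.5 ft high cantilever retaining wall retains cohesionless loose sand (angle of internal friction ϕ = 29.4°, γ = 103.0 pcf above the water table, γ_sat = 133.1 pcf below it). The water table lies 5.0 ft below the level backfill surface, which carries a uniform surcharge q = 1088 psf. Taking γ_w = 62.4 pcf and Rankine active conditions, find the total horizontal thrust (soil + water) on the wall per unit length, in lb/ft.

7680 lb/ft

K_a = tan²(45° − φ/2) = 0.3415.
γ' = 133.1 − 62.4 = 70.70 pcf. h₂ = H − d_w = 6.5 ft.
σ'_h: at surface K_a·q = 371.5; at WT K_a(q+γd_w) = 547.4; at base K_a(q+γd_w+γ'h₂) = 704.3 psf.
P₁ = ½(371.5+547.4)×5.0 = 2297; P₂ = ½(547.4+704.3)×6.5 = 4068; P_w = ½γ_w h₂² = 1318.
Total = 2297+4068+1318 = 7683 lb/ft.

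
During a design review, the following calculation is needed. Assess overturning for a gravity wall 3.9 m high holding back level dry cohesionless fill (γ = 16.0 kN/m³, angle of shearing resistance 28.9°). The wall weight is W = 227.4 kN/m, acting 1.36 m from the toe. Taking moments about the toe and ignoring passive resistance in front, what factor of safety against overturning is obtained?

5.61

K_a = tan²(45° − 28.9°/2) = 0.3484.
P_a = ½K_aγH² = 0.5×0.3484×16.0×3.9² = 42.39 kN/m, acting at H/3 = 1.300 m above the base.
Overturning moment M_o = P_a × H/3 = 42.39 × 1.300 = 55.11.
Resisting moment M_r = W × 1.36 = 227.4 × 1.36 = 309.3.
FS_overturning = M_r/M_o = 309.3/55.11 = 5.612.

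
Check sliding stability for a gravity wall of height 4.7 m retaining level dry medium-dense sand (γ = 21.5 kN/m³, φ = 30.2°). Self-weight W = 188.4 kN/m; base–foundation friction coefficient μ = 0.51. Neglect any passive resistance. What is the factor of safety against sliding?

1.22

K_a = tan²(45° − 30.2°/2) = 0.3307.
P_a = ½K_aγH² = 0.5×0.3307×21.5×4.7² = 78.52 kN/m, acting at H/3 = 1.567 m above the base.
FS_sliding = μW / P_a = 0.51×188.4 / 78.52 = 1.224.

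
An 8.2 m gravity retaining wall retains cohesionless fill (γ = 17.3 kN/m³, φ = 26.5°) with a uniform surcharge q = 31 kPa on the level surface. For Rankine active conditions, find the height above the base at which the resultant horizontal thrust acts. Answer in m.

K_a = 0.3829.
Triangular part P₁ = ½K_aγH² = 222.7 at H/3 = 2.733 m; rectangular part P₂ = K_a q H = 97.34 at H/2 = 4.100 m.
ȳ = (P₁·2.733 + P₂·4.100)/(P₁+P₂) = 3.149 m.

3.15 m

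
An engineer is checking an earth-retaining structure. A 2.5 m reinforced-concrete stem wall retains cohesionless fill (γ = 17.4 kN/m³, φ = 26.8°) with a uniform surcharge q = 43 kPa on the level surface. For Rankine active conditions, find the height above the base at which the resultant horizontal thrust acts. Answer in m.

K_a = 0.3785.
Triangular part P₁ = ½K_aγH² = 20.58 at H/3 = 0.8333 m; rectangular part P₂ = K_a q H = 40.69 at H/2 = 1.250 m.
ȳ = (P₁·0.8333 + P₂·1.250)/(P₁+P₂) = 1.110 m.

1.11 m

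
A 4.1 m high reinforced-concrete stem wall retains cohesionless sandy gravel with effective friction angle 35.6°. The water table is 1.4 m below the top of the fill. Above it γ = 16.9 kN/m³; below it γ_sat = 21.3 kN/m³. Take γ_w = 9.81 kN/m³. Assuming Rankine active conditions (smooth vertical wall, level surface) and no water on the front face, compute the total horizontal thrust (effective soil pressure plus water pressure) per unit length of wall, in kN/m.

K_a = tan²(45° − φ/2) = 0.2641.
γ' = 21.3 − 9.81 = 11.49 kN/m³. Depth below WT = 2.7 m.
σ'_h at WT = K_a γ d_w = 6.249 kPa; at base = 6.249 + K_a γ' × 2.7 = 14.44 kPa.
P₁ (0–1.4 m) = ½×6.249×1.4 = 4.374. P₂ (1.4–4.1 m) = ½(6.249+14.44)×2.7 = 27.93.
P_w = ½ γ_w h₂² = 0.5×9.81×2.7² = 35.76. Total = 4.374+27.93+35.76 = 68.07 kN/m.

68.1 kN/m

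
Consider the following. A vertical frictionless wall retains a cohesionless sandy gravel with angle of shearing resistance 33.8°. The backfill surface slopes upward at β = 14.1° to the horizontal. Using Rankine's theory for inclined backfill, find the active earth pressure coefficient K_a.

0.310

K_a = cos β · (cos β − √(cos²β − cos²φ)) / (cos β + √(cos²β − cos²φ)).
cos β = 0.9699, cos φ = 0.8310, √(cos²β − cos²φ) = 0.5001.
K_a = 0.9699 × (0.9699 − 0.5001)/(0.9699 + 0.5001) = 0.3099.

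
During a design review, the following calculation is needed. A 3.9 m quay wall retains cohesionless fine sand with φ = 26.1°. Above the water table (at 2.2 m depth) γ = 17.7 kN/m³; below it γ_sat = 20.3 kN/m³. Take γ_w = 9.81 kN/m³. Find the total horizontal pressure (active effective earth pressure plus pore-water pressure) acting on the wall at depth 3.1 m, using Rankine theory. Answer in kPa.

K_a = (1 − sin φ)/(1 + sin φ) = 0.3889.
γ' = 20.3 − 9.81 = 10.49 kN/m³.
Effective vertical stress at 3.1 m: σ'_v = 17.7×2.2 + 10.49×0.900 = 48.38 kPa.
σ'_h = K_a σ'_v = 0.3889 × 48.38 = 18.82 kPa; u = γ_w × 0.900 = 8.829 kPa.
Total σ_h = 18.82 + 8.829 = 27.65 kPa.

27.6 kPa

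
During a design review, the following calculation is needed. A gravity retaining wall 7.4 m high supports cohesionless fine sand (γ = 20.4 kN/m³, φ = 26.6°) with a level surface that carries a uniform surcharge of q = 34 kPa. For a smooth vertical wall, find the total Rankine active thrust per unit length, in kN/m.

309 kN/m

K_a = tan²(45° − φ/2) = 0.3814.
Soil triangle: ½ K_a γ H² = 0.5×0.3814×20.4×7.4² = 213.1 kN/m.
Surcharge rectangle: K_a q H = 0.3814×34×7.4 = 95.97 kN/m.
Total = 213.1 + 95.97 = 309.0 kN/m.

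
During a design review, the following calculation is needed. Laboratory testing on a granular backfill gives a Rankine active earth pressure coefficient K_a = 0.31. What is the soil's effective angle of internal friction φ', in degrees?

31.8°

K_a = tan²(45° − φ/2) ⇒ 45° − φ/2 = arctan(√0.31) = 29.11°.
φ = 2(45° − 29.11°) = 31.78°.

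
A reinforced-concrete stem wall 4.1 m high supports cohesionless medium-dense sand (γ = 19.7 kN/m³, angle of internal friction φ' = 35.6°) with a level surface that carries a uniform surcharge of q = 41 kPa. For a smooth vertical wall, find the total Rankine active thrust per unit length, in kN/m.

K_a = tan²(45° − φ/2) = 0.2641.
Soil triangle: ½ K_a γ H² = 0.5×0.2641×19.7×4.1² = 43.73 kN/m.
Surcharge rectangle: K_a q H = 0.2641×41×4.1 = 44.40 kN/m.
Total = 43.73 + 44.40 = 88.13 kN/m.

88.1 kN/m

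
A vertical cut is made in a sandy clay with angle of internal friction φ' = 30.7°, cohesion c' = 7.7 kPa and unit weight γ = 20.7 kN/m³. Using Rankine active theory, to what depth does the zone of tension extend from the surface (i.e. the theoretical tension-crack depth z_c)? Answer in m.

K_a = tan²(45° − 30.7°/2) = 0.3240; √K_a = 0.5692.
The active pressure is zero where K_a γ z = 2c√K_a, so z_c = 2c/(γ√K_a) = 2×7.7/(20.7×0.5692) = 1.307 m.

1.31 m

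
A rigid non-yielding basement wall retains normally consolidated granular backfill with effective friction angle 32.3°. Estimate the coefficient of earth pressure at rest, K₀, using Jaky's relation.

K₀ = 1 − sin φ' = 1 − sin 32.3° = 0.4656.

0.466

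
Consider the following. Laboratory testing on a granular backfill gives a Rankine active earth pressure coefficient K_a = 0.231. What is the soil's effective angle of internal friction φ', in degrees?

38.7°

K_a = tan²(45° − φ/2) ⇒ 45° − φ/2 = arctan(√0.231) = 25.67°.
φ = 2(45° − 25.67°) = 38.66°.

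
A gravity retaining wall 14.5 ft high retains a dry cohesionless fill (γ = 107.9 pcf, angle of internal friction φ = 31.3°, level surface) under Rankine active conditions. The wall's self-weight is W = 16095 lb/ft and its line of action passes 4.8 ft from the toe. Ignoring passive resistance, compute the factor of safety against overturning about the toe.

K_a = tan²(45° − 31.3°/2) = 0.3162.
P_a = ½K_aγH² = 0.5×0.3162×107.9×14.5² = 3587 lb/ft, acting at H/3 = 4.833 ft above the base.
Overturning moment M_o = P_a × H/3 = 3587 × 4.833 = 17340.
Resisting moment M_r = W × 4.8 = 16095 × 4.8 = 77260.
FS_overturning = M_r/M_o = 77260/17340 = 4.456.

4.46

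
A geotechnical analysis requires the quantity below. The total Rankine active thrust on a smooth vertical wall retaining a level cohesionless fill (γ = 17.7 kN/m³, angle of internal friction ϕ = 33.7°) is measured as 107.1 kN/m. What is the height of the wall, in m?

K_a = 0.2863. P_a = ½ K_a γ H² ⇒ H = √(2P_a/(K_a γ)).
H = √(2×107.1/(0.2863×17.7)) = 6.501 m.

6.50 m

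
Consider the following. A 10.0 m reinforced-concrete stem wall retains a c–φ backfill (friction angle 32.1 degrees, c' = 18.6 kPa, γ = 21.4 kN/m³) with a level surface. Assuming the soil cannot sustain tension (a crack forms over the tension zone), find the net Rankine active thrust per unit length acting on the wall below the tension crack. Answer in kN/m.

154 kN/m

K_a = 0.3060; √K_a = 0.5532.
Tension-crack depth z_c = 2c/(γ√K_a) = 2×18.6/(21.4×0.5532) = 3.142 m.
σ_a at base = K_a γ H − 2c√K_a = 0.3060×21.4×10.0 − 2×18.6×0.5532 = 44.91 kPa.
P_a = ½ × 44.91 × (H − z_c) = 0.5×44.91×6.858 = 154.0 kN/m.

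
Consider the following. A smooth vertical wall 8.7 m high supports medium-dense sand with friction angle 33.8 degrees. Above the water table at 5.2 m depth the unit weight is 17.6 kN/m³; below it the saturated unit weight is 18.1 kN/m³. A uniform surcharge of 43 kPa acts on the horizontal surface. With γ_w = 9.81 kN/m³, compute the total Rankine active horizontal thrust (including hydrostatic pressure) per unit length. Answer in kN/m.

340 kN/m

K_a = tan²(45° − φ/2) = 0.2851.
γ' = 18.1 − 9.81 = 8.290 kN/m³. h₂ = H − d_w = 3.5 m.
σ'_h: at surface K_a·q = 12.26; at WT K_a(q+γd_w) = 38.35; at base K_a(q+γd_w+γ'h₂) = 46.62 kPa.
P₁ = ½(12.26+38.35)×5.2 = 131.6; P₂ = ½(38.35+46.62)×3.5 = 148.7; P_w = ½γ_w h₂² = 60.09.
Total = 131.6+148.7+60.09 = 340.4 kN/m.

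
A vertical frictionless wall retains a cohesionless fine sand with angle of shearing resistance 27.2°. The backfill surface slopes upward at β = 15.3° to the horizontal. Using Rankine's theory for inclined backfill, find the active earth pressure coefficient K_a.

K_a = cos β · (cos β − √(cos²β − cos²φ)) / (cos β + √(cos²β − cos²φ)).
cos β = 0.9646, cos φ = 0.8894, √(cos²β − cos²φ) = 0.3732.
K_a = 0.9646 × (0.9646 − 0.3732)/(0.9646 + 0.3732) = 0.4263.

0.426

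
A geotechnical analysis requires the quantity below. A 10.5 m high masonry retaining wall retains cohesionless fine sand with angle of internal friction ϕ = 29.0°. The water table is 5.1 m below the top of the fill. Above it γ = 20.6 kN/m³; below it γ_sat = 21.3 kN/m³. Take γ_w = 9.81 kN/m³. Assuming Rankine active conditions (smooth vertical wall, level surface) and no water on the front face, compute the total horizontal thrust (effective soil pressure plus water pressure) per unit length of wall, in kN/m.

K_a = tan²(45° − φ/2) = 0.3470.
γ' = 21.3 − 9.81 = 11.49 kN/m³. Depth below WT = 5.4 m.
σ'_h at WT = K_a γ d_w = 36.45 kPa; at base = 36.45 + K_a γ' × 5.4 = 57.98 kPa.
P₁ (0–5.1 m) = ½×36.45×5.1 = 92.96. P₂ (5.1–10.5 m) = ½(36.45+57.98)×5.4 = 255.0.
P_w = ½ γ_w h₂² = 0.5×9.81×5.4² = 143.0. Total = 92.96+255.0+143.0 = 491.0 kN/m.

491 kN/m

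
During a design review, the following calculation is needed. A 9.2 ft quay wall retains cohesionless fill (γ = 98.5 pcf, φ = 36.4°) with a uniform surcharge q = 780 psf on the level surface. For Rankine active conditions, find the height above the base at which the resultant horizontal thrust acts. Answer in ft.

4.04 ft

K_a = 0.2552.
Triangular part P₁ = ½K_aγH² = 1064 at H/3 = 3.067 ft; rectangular part P₂ = K_a q H = 1831 at H/2 = 4.600 ft.
ȳ = (P₁·3.067 + P₂·4.600)/(P₁+P₂) = 4.037 ft.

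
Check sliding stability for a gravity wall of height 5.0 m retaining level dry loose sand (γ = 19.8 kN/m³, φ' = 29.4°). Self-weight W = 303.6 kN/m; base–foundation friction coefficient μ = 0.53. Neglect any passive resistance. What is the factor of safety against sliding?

K_a = tan²(45° − 29.4°/2) = 0.3415.
P_a = ½K_aγH² = 0.5×0.3415×19.8×5.0² = 84.51 kN/m, acting at H/3 = 1.667 m above the base.
FS_sliding = μW / P_a = 0.53×303.6 / 84.51 = 1.904.

1.90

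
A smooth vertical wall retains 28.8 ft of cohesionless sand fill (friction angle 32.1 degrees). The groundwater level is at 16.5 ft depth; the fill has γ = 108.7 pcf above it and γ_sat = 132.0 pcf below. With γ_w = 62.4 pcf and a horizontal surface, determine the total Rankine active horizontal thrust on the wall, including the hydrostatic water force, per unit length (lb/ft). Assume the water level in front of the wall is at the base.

17600 lb/ft

K_a = tan²(45° − φ/2) = 0.3060.
γ' = 132.0 − 62.4 = 69.60 pcf. Depth below WT = 12.3 ft.
σ'_h at WT = K_a γ d_w = 548.8 psf; at base = 548.8 + K_a γ' × 12.3 = 810.8 psf.
P₁ (0–16.5 ft) = ½×548.8×16.5 = 4528. P₂ (16.5–28.8 ft) = ½(548.8+810.8)×12.3 = 8362.
P_w = ½ γ_w h₂² = 0.5×62.4×12.3² = 4720. Total = 4528+8362+4720 = 17610 lb/ft.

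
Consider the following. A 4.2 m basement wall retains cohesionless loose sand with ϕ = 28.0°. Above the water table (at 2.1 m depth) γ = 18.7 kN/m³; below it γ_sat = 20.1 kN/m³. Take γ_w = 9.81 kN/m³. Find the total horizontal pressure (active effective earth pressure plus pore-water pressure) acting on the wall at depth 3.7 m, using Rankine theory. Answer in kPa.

K_a = (1 − sin φ)/(1 + sin φ) = 0.3610.
γ' = 20.1 − 9.81 = 10.29 kN/m³.
Effective vertical stress at 3.7 m: σ'_v = 18.7×2.1 + 10.29×1.60 = 55.73 kPa.
σ'_h = K_a σ'_v = 0.3610 × 55.73 = 20.12 kPa; u = γ_w × 1.60 = 15.70 kPa.
Total σ_h = 20.12 + 15.70 = 35.82 kPa.

35.8 kPa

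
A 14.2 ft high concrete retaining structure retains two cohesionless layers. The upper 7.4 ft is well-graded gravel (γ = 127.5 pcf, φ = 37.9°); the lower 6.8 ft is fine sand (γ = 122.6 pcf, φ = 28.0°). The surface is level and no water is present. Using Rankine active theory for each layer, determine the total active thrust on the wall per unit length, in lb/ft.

K_a1 = tan²(45°−37.9°/2) = 0.2389; K_a2 = tan²(45°−28.0°/2) = 0.3610.
Layer 1: σ at base = K_a1 γ₁ h₁ = 225.4 psf; P₁ = ½×225.4×7.4 = 834.1.
Layer 2: σ_v at top = γ₁h₁ = 943.5; σ_h top = K_a2×943.5 = 340.6; σ_h base = K_a2×(943.5+122.6×6.8) = 641.6.
P₂ = ½(340.6+641.6)×6.8 = 3340. Total P_a = 834.1+3340 = 4174 lb/ft.

4170 lb/ft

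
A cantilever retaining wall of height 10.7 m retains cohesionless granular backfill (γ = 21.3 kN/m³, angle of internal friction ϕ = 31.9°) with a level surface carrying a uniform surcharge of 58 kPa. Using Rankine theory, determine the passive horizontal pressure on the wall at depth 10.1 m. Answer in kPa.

K_p = (1 + sin φ)/(1 − sin φ) = 3.241.
σ_v = γz + q = 21.3 × 10.1 + 58 = 273.1 kPa.
σ_h = K_p σ_v = 3.241 × 273.1 = 885.3 kPa.

885 kPa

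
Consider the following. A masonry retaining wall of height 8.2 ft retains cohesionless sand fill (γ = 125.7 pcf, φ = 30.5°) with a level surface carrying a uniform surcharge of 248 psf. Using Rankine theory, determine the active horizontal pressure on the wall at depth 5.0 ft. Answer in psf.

286 psf

K_a = (1 − sin φ)/(1 + sin φ) = 0.3267.
σ_v = γz + q = 125.7 × 5.0 + 248 = 876.5 psf.
σ_h = K_a σ_v = 0.3267 × 876.5 = 286.3 psf.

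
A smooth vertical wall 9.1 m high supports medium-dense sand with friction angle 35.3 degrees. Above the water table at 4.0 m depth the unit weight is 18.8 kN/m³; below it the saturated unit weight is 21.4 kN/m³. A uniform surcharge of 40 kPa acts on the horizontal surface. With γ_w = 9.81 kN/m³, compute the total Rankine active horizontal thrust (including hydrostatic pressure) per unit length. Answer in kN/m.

K_a = tan²(45° − φ/2) = 0.2675.
γ' = 21.4 − 9.81 = 11.59 kN/m³. h₂ = H − d_w = 5.1 m.
σ'_h: at surface K_a·q = 10.70; at WT K_a(q+γd_w) = 30.82; at base K_a(q+γd_w+γ'h₂) = 46.63 kPa.
P₁ = ½(10.70+30.82)×4.0 = 83.04; P₂ = ½(30.82+46.63)×5.1 = 197.5; P_w = ½γ_w h₂² = 127.6.
Total = 83.04+197.5+127.6 = 408.1 kN/m.

408 kN/m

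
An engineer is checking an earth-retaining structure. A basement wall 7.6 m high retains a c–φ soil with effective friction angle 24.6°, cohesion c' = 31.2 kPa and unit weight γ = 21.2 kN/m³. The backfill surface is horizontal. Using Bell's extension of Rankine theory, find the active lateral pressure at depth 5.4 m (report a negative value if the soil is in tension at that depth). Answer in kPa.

K_a = (1 − sin φ)/(1 + sin φ) = 0.4121.
σ_a = K_a γ z − 2c√K_a = 0.4121×21.2×5.4 − 2×31.2×0.6420 = 7.123 kPa.

7.12 kPa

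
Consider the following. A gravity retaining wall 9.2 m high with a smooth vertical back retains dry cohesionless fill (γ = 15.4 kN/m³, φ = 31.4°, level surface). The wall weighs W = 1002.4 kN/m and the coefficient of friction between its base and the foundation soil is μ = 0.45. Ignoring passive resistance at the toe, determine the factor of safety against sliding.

2.20

K_a = tan²(45° − 31.4°/2) = 0.3149.
P_a = ½K_aγH² = 0.5×0.3149×15.4×9.2² = 205.2 kN/m, acting at H/3 = 3.067 m above the base.
FS_sliding = μW / P_a = 0.45×1002.4 / 205.2 = 2.198.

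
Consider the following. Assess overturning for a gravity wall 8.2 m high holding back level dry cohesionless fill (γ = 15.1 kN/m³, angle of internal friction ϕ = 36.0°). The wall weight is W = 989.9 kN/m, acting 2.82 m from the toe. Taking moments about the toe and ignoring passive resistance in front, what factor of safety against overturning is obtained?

7.75

K_a = tan²(45° − 36.0°/2) = 0.2596.
P_a = ½K_aγH² = 0.5×0.2596×15.1×8.2² = 131.8 kN/m, acting at H/3 = 2.733 m above the base.
Overturning moment M_o = P_a × H/3 = 131.8 × 2.733 = 360.2.
Resisting moment M_r = W × 2.82 = 989.9 × 2.82 = 2792.
FS_overturning = M_r/M_o = 2792/360.2 = 7.749.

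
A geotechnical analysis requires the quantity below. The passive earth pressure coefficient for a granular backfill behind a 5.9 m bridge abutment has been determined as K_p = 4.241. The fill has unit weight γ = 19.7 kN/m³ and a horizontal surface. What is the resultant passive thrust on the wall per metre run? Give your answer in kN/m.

P = ½ K_p γ H² = 0.5 × 4.241 × 19.7 × 5.9² = 1454 kN/m.

1450 kN/m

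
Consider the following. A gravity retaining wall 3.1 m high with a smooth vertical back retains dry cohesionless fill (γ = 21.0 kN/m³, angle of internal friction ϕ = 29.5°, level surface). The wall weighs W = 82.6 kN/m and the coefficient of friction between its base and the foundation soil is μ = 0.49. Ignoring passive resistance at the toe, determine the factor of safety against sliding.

K_a = tan²(45° − 29.5°/2) = 0.3401.
P_a = ½K_aγH² = 0.5×0.3401×21.0×3.1² = 34.32 kN/m, acting at H/3 = 1.033 m above the base.
FS_sliding = μW / P_a = 0.49×82.6 / 34.32 = 1.179.

1.18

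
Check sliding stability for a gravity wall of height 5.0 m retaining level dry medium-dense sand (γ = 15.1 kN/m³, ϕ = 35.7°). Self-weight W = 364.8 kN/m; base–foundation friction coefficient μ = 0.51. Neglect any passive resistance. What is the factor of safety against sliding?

K_a = tan²(45° − 35.7°/2) = 0.2630.
P_a = ½K_aγH² = 0.5×0.2630×15.1×5.0² = 49.64 kN/m, acting at H/3 = 1.667 m above the base.
FS_sliding = μW / P_a = 0.51×364.8 / 49.64 = 3.748.

3.75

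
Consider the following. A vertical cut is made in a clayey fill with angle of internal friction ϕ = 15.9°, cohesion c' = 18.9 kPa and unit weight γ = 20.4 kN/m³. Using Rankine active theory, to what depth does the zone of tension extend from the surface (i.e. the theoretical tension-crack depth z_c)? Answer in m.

2.45 m

K_a = tan²(45° − 15.9°/2) = 0.5699; √K_a = 0.7549.
The active pressure is zero where K_a γ z = 2c√K_a, so z_c = 2c/(γ√K_a) = 2×18.9/(20.4×0.7549) = 2.454 m.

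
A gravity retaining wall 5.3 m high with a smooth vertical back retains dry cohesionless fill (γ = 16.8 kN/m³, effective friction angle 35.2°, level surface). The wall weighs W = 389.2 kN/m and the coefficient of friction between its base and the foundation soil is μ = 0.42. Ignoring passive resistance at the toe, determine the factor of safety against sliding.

2.58

K_a = tan²(45° − 35.2°/2) = 0.2687.
P_a = ½K_aγH² = 0.5×0.2687×16.8×5.3² = 63.40 kN/m, acting at H/3 = 1.767 m above the base.
FS_sliding = μW / P_a = 0.42×389.2 / 63.40 = 2.578.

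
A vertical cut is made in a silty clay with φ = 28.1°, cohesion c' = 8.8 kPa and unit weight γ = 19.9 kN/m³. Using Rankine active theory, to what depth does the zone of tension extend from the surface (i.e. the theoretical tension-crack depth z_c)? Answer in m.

K_a = tan²(45° − 28.1°/2) = 0.3596; √K_a = 0.5997.
The active pressure is zero where K_a γ z = 2c√K_a, so z_c = 2c/(γ√K_a) = 2×8.8/(19.9×0.5997) = 1.475 m.

1.47 m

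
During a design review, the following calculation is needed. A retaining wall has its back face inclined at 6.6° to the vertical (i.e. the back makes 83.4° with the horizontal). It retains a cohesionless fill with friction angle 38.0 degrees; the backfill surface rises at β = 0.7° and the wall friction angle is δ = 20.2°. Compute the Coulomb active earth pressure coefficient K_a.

0.267

K_a = sin²(α+φ) / [sin²α · sin(α−δ) · (1 + √{sin(φ+δ)sin(φ−β) / (sin(α−δ)sin(α+β))})²].
With α = 83.4°, φ = 38.0°, δ = 20.2°, β = 0.7°: K_a = 0.2665.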